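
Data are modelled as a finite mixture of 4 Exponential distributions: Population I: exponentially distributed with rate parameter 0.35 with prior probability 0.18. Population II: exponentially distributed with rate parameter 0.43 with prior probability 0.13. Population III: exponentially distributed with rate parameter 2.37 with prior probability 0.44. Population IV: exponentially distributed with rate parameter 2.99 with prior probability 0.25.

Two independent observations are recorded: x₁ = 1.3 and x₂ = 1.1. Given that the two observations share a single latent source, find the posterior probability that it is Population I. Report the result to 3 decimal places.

0.338

Apply Bayes' rule: the posterior for each component is proportional to its prior times its likelihood at x.
Since both observations come from the same component, the likelihood for component k is f_k(x₁)·f_k(x₂).
  p_I = [0.222057] × [0.238158] = 0.0528845
  p_II = [0.245866] × [0.267946] = 0.0658787
  p_III = [0.108815] × [0.1748] = 0.0190208
  p_IV = [0.0613153] × [0.1115] = 0.00683668
Prior × likelihood for each component:
  π_I·p_I = 0.18 × 0.0528845 = 0.00951922
  π_II·p_II = 0.13 × 0.0658787 = 0.00856423
  π_III·p_III = 0.44 × 0.0190208 = 0.00836917
  π_IV·p_IV = 0.25 × 0.00683668 = 0.00170917
Marginal: 0.00951922 + 0.00856423 + 0.00836917 + 0.00170917 = 0.0281618
So the posterior for Population I is 0.00951922 / 0.0281618 ≈ 0.338.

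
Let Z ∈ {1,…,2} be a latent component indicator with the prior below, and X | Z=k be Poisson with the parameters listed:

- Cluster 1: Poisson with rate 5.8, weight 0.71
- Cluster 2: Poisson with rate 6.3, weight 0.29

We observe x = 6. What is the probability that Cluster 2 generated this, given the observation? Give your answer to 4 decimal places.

0.2892

Posterior ∝ prior × likelihood, so P(k | x) ∝ π_k f_k(x); normalise over all components.
Evaluate each component's likelihood at the observed value:
  L_1 = e^(−5.8)·5.8^6/6! = 0.160076
  L_2 = e^(−6.3)·6.3^6/6! = 0.159461
Unnormalised posteriors:
  π_1·L_1 = 0.71 × 0.160076 = 0.113654
  π_2·L_2 = 0.29 × 0.159461 = 0.0462438
Denominator: 0.113654 + 0.0462438 = 0.159898
So the posterior for Cluster 2 is 0.0462438 / 0.159898 ≈ 0.2892.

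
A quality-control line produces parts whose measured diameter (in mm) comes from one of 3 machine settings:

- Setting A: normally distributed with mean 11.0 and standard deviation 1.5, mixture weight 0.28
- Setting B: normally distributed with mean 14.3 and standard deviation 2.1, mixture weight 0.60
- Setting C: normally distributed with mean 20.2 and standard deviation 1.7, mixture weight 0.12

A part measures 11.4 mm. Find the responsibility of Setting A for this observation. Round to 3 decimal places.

0.621

Posterior ∝ prior × likelihood, so P(k | x) ∝ π_k f_k(x); normalise over all components.
Evaluate each component's likelihood at the observed value:
  p_A = 0.256671
  p_B = 0.0732124
  p_C = 3.56301e-07
Prior × likelihood for each component:
  π_A·p_A = 0.28 × 0.256671 = 0.0718679
  π_B·p_B = 0.60 × 0.0732124 = 0.0439274
  π_C·p_C = 0.12 × 3.56301e-07 = 4.27561e-08
Sum: 0.0718679 + 0.0439274 + 4.27561e-08 = 0.115795
So the posterior for Setting A is 0.0718679 / 0.115795 ≈ 0.621.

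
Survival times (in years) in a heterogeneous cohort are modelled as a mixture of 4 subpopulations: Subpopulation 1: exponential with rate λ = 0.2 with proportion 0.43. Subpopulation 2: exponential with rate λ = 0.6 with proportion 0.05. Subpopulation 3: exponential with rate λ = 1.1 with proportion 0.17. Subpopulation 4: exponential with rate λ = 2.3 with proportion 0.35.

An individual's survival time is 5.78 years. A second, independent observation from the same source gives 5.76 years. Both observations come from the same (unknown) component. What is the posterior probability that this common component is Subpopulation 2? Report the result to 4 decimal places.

Posterior ∝ prior × likelihood, so P(k | x) ∝ P(Z=k) f_k(x); normalise over all components.
Since both observations come from the same component, the likelihood for component k is f_k(x₁)·f_k(x₂).
  L_1 = [0.2·e^(−0.2·5.78) = 0.2·e^(−1.1560) = 0.0629485] × [0.0632008] = 0.0039784
  L_2 = [0.6·e^(−0.6·5.78) = 0.6·e^(−3.4680) = 0.0187076] × [0.0189334] = 0.000354199
  L_3 = [1.1·e^(−1.1·5.78) = 1.1·e^(−6.3580) = 0.00190611] × [0.00194851] = 3.71408e-06
  L_4 = [2.3·e^(−2.3·5.78) = 2.3·e^(−13.2940) = 3.87451e-06] × [4.0569e-06] = 1.57185e-11
Prior × likelihood for each component:
  P(Z=1)·L_1 = 0.43 × 0.0039784 = 0.00171071
  P(Z=2)·L_2 = 0.05 × 0.000354199 = 1.771e-05
  P(Z=3)·L_3 = 0.17 × 3.71408e-06 = 6.31394e-07
  P(Z=4)·L_4 = 0.35 × 1.57185e-11 = 5.50148e-12
Normaliser: 0.00171071 + 1.771e-05 + 6.31394e-07 + 5.50148e-12 = 0.00172905
P(Subpopulation 2 | x₁,x₂) = 1.771e-05 / 0.00172905 ≈ 0.0102

0.0102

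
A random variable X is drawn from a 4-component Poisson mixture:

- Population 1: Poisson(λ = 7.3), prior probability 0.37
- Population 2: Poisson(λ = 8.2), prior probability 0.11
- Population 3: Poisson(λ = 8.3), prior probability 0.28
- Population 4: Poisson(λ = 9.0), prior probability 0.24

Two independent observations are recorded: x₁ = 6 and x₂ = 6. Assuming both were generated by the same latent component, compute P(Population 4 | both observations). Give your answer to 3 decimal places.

0.137

By Bayes' theorem, P(k | x) = π_k f_k(x) / Σ_j π_j f_j(x).
Since both observations come from the same component, the likelihood for component k is f_k(x₁)·f_k(x₂).
  p_1 = [0.141989] × [0.141989] = 0.0201609
  p_2 = [0.115967] × [0.115967] = 0.0134484
  p_3 = [0.112847] × [0.112847] = 0.0127346
  p_4 = [0.0910903] × [0.0910903] = 0.00829745
Prior × likelihood for each component:
  π_1·p_1 = 0.37 × 0.0201609 = 0.00745953
  π_2·p_2 = 0.11 × 0.0134484 = 0.00147933
  π_3·p_3 = 0.28 × 0.0127346 = 0.00356567
  π_4·p_4 = 0.24 × 0.00829745 = 0.00199139
Marginal: 0.00745953 + 0.00147933 + 0.00356567 + 0.00199139 = 0.0144959
P(Population 4 | x₁,x₂) = 0.00199139 / 0.0144959 ≈ 0.137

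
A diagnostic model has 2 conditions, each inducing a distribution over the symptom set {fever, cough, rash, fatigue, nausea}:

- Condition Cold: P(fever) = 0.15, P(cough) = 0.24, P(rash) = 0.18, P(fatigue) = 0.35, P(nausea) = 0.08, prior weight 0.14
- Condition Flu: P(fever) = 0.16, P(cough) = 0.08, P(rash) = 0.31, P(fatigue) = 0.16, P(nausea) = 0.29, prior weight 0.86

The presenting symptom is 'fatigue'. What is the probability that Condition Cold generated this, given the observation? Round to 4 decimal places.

Posterior ∝ prior × likelihood, so P(k | x) ∝ P(Z=k) f_k(x); normalise over all components.
Component likelihoods at x = 'fatigue':
  p_Cold = P(fatigue | comp) = 0.35
  p_Flu = P(fatigue | comp) = 0.16
Weight by the priors:
  P(Z=Cold)·p_Cold = 0.14 × 0.35 = 0.049
  P(Z=Flu)·p_Flu = 0.86 × 0.16 = 0.1376
Sum: 0.049 + 0.1376 = 0.1866
So the posterior for Condition Cold is 0.049 / 0.1866 ≈ 0.2626.

0.2626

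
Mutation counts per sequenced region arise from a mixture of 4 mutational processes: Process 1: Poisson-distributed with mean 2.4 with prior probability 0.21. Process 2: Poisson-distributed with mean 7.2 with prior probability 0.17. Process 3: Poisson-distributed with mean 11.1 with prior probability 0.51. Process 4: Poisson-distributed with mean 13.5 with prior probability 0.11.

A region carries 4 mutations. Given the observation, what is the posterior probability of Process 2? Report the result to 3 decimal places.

0.311

P(component k | x) = P(Z=k)·f_k(x) / marginal(x), where marginal(x) = Σ_j P(Z=j)·f_j(x).
Evaluate each component's likelihood at the observed value:
  L_1 = 0.125408
  L_2 = 0.0835985
  L_3 = 0.00955899
  L_4 = 0.00189735
Prior × likelihood for each component:
  P(Z=1)·L_1 = 0.21 × 0.125408 = 0.0263358
  P(Z=2)·L_2 = 0.17 × 0.0835985 = 0.0142117
  P(Z=3)·L_3 = 0.51 × 0.00955899 = 0.00487508
  P(Z=4)·L_4 = 0.11 × 0.00189735 = 0.000208709
Evidence: 0.0263358 + 0.0142117 + 0.00487508 + 0.000208709 = 0.0456313
P(Process 2 | the observation) ≈ 0.311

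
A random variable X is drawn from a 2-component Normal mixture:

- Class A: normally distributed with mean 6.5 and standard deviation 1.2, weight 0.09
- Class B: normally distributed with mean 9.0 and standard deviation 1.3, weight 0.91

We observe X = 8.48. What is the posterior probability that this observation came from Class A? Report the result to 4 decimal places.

By Bayes' theorem, P(k | x) = w_k f_k(x) / Σ_j w_j f_j(x).
Evaluate each component's likelihood at the observed value:
  p_A = (1/(1.2·√(2π)))·exp(−(8.48−6.5)²/(2·1.2²)) = 0.332452·exp(-1.36125) = 0.0852208
  p_B = (1/(1.3·√(2π)))·exp(−(8.48−9.0)²/(2·1.3²)) = 0.306879·exp(-0.08000) = 0.283285
Weight by the priors:
  w_A·p_A = 0.09 × 0.0852208 = 0.00766987
  w_B·p_B = 0.91 × 0.283285 = 0.257789
Normaliser: 0.00766987 + 0.257789 = 0.265459
Responsibility of Class A: 0.00766987 / 0.265459 ≈ 0.0289

0.0289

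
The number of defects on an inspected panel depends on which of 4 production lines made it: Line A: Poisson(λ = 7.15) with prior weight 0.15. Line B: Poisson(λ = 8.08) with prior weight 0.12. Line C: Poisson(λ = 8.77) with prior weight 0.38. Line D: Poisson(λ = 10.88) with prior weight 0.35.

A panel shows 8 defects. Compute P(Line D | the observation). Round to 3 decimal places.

P(component k | x) = π_k·f_k(x) / marginal(x), where marginal(x) = Σ_j π_j·f_j(x).
Evaluate each component's likelihood at the observed value:
  L_A = e^(−7.15)·7.15^8/8! = 0.13296
  L_B = e^(−8.08)·8.08^8/8! = 0.139531
  L_C = e^(−8.77)·8.77^8/8! = 0.134807
  L_D = e^(−10.88)·10.88^8/8! = 0.0917037
Prior × likelihood for each component:
  π_A·L_A = 0.15 × 0.13296 = 0.0199441
  π_B·L_B = 0.12 × 0.139531 = 0.0167437
  π_C·L_C = 0.38 × 0.134807 = 0.0512268
  π_D·L_D = 0.35 × 0.0917037 = 0.0320963
Evidence: 0.0199441 + 0.0167437 + 0.0512268 + 0.0320963 = 0.120011
P(Line D | data) ≈ 0.267

0.267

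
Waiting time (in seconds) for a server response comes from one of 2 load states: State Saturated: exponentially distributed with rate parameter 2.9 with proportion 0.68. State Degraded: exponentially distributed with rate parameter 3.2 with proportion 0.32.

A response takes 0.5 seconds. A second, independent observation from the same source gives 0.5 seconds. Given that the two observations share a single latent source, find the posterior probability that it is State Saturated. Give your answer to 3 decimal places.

0.702

By Bayes' theorem, P(k | x) = π_k f_k(x) / Σ_j π_j f_j(x).
Since both observations come from the same component, the likelihood for component k is f_k(x₁)·f_k(x₂).
  L_Saturated = [2.9·e^(−2.9·0.5) = 2.9·e^(−1.4500) = 0.680254] × [0.680254] = 0.462745
  L_Degraded = [3.2·e^(−3.2·0.5) = 3.2·e^(−1.6000) = 0.646069] × [0.646069] = 0.417405
Weight by the priors:
  π_Saturated·L_Saturated = 0.68 × 0.462745 = 0.314667
  π_Degraded·L_Degraded = 0.32 × 0.417405 = 0.13357
Sum: 0.314667 + 0.13357 = 0.448236
Responsibility of State Saturated: 0.314667 / 0.448236 ≈ 0.702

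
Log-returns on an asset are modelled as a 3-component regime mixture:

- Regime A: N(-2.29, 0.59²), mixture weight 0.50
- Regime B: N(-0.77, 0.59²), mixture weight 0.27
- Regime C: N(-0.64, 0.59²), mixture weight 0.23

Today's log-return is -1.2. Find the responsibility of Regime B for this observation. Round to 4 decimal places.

Posterior ∝ prior × likelihood, so P(k | x) ∝ w_k f_k(x); normalise over all components.
Normal densities:
  f_A = 0.122719
  f_B = 0.518461
  f_C = 0.430955
Multiply by the mixture weights:
  w_A·f_A = 0.50 × 0.122719 = 0.0613597
  w_B·f_B = 0.27 × 0.518461 = 0.139984
  w_C·f_C = 0.23 × 0.430955 = 0.0991197
Sum: 0.0613597 + 0.139984 + 0.0991197 = 0.300464
Responsibility of Regime B: 0.139984 / 0.300464 ≈ 0.4659

0.4659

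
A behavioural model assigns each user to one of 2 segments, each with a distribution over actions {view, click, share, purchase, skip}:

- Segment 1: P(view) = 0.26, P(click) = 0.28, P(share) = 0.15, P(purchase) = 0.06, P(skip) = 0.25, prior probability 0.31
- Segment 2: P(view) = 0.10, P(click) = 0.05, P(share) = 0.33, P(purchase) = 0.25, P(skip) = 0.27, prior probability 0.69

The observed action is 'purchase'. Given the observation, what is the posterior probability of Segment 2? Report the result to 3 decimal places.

P(component k | x) = π_k·f_k(x) / marginal(x), where marginal(x) = Σ_j π_j·f_j(x).
Categorical probabilities:
  L_1 = 0.06
  L_2 = 0.25
Unnormalised posteriors:
  π_1·L_1 = 0.31 × 0.06 = 0.0186
  π_2·L_2 = 0.69 × 0.25 = 0.1725
Sum: 0.0186 + 0.1725 = 0.1911
P(Segment 2 | x) = 0.1725 / 0.1911 ≈ 0.903

0.903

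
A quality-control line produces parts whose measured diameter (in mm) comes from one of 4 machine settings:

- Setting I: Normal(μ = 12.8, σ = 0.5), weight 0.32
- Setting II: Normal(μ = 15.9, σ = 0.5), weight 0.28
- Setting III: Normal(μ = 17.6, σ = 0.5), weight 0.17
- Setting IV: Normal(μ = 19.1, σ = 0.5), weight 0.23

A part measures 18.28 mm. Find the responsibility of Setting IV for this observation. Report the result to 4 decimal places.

0.4706

The responsibility of component k is π_k f_k(x) divided by Σ_j π_j f_j(x).
Normal densities:
  L_I = (1/(0.5·√(2π)))·exp(−(18.28−12.8)²/(2·0.5²)) = 0.797885·exp(-60.06080) = 6.57455e-27
  L_II = (1/(0.5·√(2π)))·exp(−(18.28−15.9)²/(2·0.5²)) = 0.797885·exp(-11.32880) = 9.5919e-06
  L_III = (1/(0.5·√(2π)))·exp(−(18.28−17.6)²/(2·0.5²)) = 0.797885·exp(-0.92480) = 0.31645
  L_IV = (1/(0.5·√(2π)))·exp(−(18.28−19.1)²/(2·0.5²)) = 0.797885·exp(-1.34480) = 0.207922
Unnormalised posteriors:
  π_I·L_I = 0.32 × 6.57455e-27 = 2.10386e-27
  π_II·L_II = 0.28 × 9.5919e-06 = 2.68573e-06
  π_III·L_III = 0.17 × 0.31645 = 0.0537964
  π_IV·L_IV = 0.23 × 0.207922 = 0.0478221
Evidence: 2.10386e-27 + 2.68573e-06 + 0.0537964 + 0.0478221 = 0.101621
P(Setting IV | 18.28 mm) = 0.0478221 / 0.101621 ≈ 0.4706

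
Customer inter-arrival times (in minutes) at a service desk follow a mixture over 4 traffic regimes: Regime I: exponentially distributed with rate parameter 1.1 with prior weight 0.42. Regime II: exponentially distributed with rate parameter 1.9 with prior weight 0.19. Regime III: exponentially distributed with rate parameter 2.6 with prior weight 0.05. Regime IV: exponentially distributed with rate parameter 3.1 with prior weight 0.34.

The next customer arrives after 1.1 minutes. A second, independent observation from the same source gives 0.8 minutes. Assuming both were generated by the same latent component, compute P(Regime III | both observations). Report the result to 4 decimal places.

0.0260

Apply Bayes' rule: the posterior for each component is proportional to its prior times its likelihood at x.
Since both observations come from the same component, the likelihood for component k is f_k(x₁)·f_k(x₂).
  f_I = [1.1·e^(−1.1·1.1) = 1.1·e^(−1.2100) = 0.328017] × [0.456261] = 0.149661
  f_II = [1.9·e^(−1.9·1.1) = 1.9·e^(−2.0900) = 0.235006] × [0.415553] = 0.0976572
  f_III = [2.6·e^(−2.6·1.1) = 2.6·e^(−2.8600) = 0.148899] × [0.324819] = 0.0483651
  f_IV = [3.1·e^(−3.1·1.1) = 3.1·e^(−3.4100) = 0.102428] × [0.259604] = 0.0265906
Weight by the priors:
  π_I·f_I = 0.42 × 0.149661 = 0.0628578
  π_II·f_II = 0.19 × 0.0976572 = 0.0185549
  π_III·f_III = 0.05 × 0.0483651 = 0.00241825
  π_IV·f_IV = 0.34 × 0.0265906 = 0.00904082
Marginal: 0.0628578 + 0.0185549 + 0.00241825 + 0.00904082 = 0.0928717
P(Regime III | data) ≈ 0.0260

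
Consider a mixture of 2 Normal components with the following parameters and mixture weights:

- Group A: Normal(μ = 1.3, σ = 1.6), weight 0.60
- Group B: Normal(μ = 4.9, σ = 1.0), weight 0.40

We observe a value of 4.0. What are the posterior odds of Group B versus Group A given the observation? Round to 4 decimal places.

2.9546

The posterior odds equal the prior odds times the likelihood ratio: (π_i/π_j)·(f_i(x)/f_j(x)).
Evaluate each component's likelihood at the observed value:
  f_A = (1/(1.6·√(2π)))·exp(−(4.0−1.3)²/(2·1.6²)) = 0.249339·exp(-1.42383) = 0.0600384
  f_B = (1/(1.0·√(2π)))·exp(−(4.0−4.9)²/(2·1.0²)) = 0.398942·exp(-0.40500) = 0.266085
Posterior odds = (π_B·f_B) / (π_A·f_A) = (0.40·0.266085) / (0.60·0.0600384) = 0.106434 / 0.0360231 ≈ 2.9546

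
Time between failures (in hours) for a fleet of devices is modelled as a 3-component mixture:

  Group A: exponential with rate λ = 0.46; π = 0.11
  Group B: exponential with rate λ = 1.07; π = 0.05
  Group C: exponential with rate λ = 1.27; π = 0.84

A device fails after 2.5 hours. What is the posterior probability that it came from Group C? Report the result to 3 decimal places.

Posterior ∝ prior × likelihood, so P(k | x) ∝ w_k f_k(x); normalise over all components.
Component likelihoods at x = 2.5 hours:
  f_A = 0.46·e^(−0.46·2.5) = 0.46·e^(−1.1500) = 0.145653
  f_B = 1.07·e^(−1.07·2.5) = 1.07·e^(−2.6750) = 0.0737303
  f_C = 1.27·e^(−1.27·2.5) = 1.27·e^(−3.1750) = 0.0530785
Unnormalised posteriors:
  w_A·f_A = 0.11 × 0.145653 = 0.0160218
  w_B·f_B = 0.05 × 0.0737303 = 0.00368652
  w_C·f_C = 0.84 × 0.0530785 = 0.044586
Evidence: 0.0160218 + 0.00368652 + 0.044586 = 0.0642943
P(Group C | x) = 0.044586 / 0.0642943 ≈ 0.693

0.693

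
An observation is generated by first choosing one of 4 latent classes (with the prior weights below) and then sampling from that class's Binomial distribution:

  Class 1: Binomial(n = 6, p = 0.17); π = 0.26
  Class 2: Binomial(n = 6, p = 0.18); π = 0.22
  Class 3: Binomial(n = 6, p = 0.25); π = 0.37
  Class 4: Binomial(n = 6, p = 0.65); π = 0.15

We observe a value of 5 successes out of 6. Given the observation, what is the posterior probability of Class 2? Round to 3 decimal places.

0.005

By Bayes' theorem, P(k | x) = P(Z=k) f_k(x) / Σ_j P(Z=j) f_j(x).
Binomial probabilities:
  f_1 = 0.000707089
  f_2 = 0.000929667
  f_3 = 0.00439453
  f_4 = 0.243661
Unnormalised posteriors:
  P(Z=1)·f_1 = 0.26 × 0.000707089 = 0.000183843
  P(Z=2)·f_2 = 0.22 × 0.000929667 = 0.000204527
  P(Z=3)·f_3 = 0.37 × 0.00439453 = 0.00162598
  P(Z=4)·f_4 = 0.15 × 0.243661 = 0.0365492
Evidence: 0.000183843 + 0.000204527 + 0.00162598 + 0.0365492 = 0.0385635
So the posterior for Class 2 is 0.000204527 / 0.0385635 ≈ 0.005.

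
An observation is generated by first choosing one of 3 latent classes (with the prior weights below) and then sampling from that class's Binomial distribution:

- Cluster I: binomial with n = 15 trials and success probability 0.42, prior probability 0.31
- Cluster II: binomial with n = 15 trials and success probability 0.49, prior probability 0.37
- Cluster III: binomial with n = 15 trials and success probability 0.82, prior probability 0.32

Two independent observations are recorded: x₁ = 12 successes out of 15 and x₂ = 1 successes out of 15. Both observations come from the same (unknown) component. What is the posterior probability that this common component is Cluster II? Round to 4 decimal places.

The responsibility of component k is π_k f_k(x) divided by Σ_j π_j f_j(x).
Since both observations come from the same component, the likelihood for component k is f_k(x₁)·f_k(x₂).
  p_I = [0.00267477] × [0.00307137] = 8.21522e-06
  p_II = [0.0115631] × [0.000591929] = 6.84455e-06
  p_III = [0.245242] × [4.6102e-10] = 1.13062e-10
Weight by the priors:
  π_I·p_I = 0.31 × 8.21522e-06 = 2.54672e-06
  π_II·p_II = 0.37 × 6.84455e-06 = 2.53248e-06
  π_III·p_III = 0.32 × 1.13062e-10 = 3.61797e-11
Sum: 2.54672e-06 + 2.53248e-06 + 3.61797e-11 = 5.07924e-06
P(Cluster II | x₁,x₂) ≈ 0.4986

0.4986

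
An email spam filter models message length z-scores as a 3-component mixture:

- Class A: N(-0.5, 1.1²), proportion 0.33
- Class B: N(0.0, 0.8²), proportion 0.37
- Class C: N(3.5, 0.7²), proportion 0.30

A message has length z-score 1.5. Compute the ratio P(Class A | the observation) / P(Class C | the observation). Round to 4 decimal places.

Posterior odds = (π_i f_i(x)) / (π_j f_j(x)); the normalising sum cancels.
Evaluate each component's likelihood at the observed value:
  f_A = (1/(1.1·√(2π)))·exp(−(1.5−-0.5)²/(2·1.1²)) = 0.362675·exp(-1.65289) = 0.0694505
  f_B = (1/(0.8·√(2π)))·exp(−(1.5−0.0)²/(2·0.8²)) = 0.498678·exp(-1.75781) = 0.0859828
  f_C = (1/(0.7·√(2π)))·exp(−(1.5−3.5)²/(2·0.7²)) = 0.569918·exp(-4.08163) = 0.00962014
0.0229187 / 0.00288604 ≈ 7.9412

7.9412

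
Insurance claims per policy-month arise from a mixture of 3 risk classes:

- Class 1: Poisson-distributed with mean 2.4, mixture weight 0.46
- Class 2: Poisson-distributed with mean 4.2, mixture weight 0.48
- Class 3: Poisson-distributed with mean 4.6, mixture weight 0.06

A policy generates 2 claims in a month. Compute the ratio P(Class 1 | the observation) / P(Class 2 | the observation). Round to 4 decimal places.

Posterior odds = (π_i f_i(x)) / (π_j f_j(x)); the normalising sum cancels.
Poisson probabilities:
  L_1 = 0.261268
  L_2 = 0.132261
  L_3 = 0.106348
Odds = (0.46/0.48) × (0.261268/0.132261) = 0.958333 × 1.9754 ≈ 1.8931

1.8931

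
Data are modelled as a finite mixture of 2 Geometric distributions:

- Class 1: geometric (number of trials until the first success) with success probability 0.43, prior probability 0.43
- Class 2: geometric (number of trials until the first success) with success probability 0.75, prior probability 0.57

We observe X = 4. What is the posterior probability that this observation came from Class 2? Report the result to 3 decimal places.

0.163

Posterior ∝ prior × likelihood, so P(k | x) ∝ w_k f_k(x); normalise over all components.
Component likelihoods at x = 4:
  L_1 = 0.079633
  L_2 = 0.0117188
Unnormalised posteriors:
  w_1·L_1 = 0.43 × 0.079633 = 0.0342422
  w_2·L_2 = 0.57 × 0.0117188 = 0.00667969
Sum: 0.0342422 + 0.00667969 = 0.0409219
So the posterior for Class 2 is 0.00667969 / 0.0409219 ≈ 0.163.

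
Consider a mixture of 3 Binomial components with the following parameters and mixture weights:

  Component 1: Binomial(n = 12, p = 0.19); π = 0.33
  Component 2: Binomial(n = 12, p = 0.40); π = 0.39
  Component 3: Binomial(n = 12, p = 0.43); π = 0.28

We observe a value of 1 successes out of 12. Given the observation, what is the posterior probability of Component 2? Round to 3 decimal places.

0.081

Posterior ∝ prior × likelihood, so P(k | x) ∝ P(Z=k) f_k(x); normalise over all components.
Evaluate each component's likelihood at the observed value:
  f_1 = C(12,1)·0.19^1·0.81^11 = 12·0.19·0.0984771 = 0.224528
  f_2 = C(12,1)·0.40^1·0.60^11 = 12·0.4·0.00362797 = 0.0174143
  f_3 = C(12,1)·0.43^1·0.57^11 = 12·0.43·0.00206359 = 0.0106481
Prior × likelihood for each component:
  P(Z=1)·f_1 = 0.33 × 0.224528 = 0.0740942
  P(Z=2)·f_2 = 0.39 × 0.0174143 = 0.00679156
  P(Z=3)·f_3 = 0.28 × 0.0106481 = 0.00298147
Marginal: 0.0740942 + 0.00679156 + 0.00298147 = 0.0838672
So the posterior for Component 2 is 0.00679156 / 0.0838672 ≈ 0.081.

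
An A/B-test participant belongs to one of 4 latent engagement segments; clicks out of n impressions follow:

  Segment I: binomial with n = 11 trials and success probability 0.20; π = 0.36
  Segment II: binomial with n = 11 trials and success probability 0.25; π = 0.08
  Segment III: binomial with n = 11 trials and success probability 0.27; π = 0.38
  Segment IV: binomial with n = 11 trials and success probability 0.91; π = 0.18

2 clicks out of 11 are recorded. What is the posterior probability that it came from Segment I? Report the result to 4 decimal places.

0.4907

The responsibility of component k is w_k f_k(x) divided by Σ_j w_j f_j(x).
Evaluate each component's likelihood at the observed value:
  p_I = C(11,2)·0.20^2·0.80^9 = 55·0.04·0.134218 = 0.295279
  p_II = C(11,2)·0.25^2·0.75^9 = 55·0.0625·0.0750847 = 0.258104
  p_III = C(11,2)·0.27^2·0.73^9 = 55·0.0729·0.0588716 = 0.236046
  p_IV = C(11,2)·0.91^2·0.09^9 = 55·0.8281·3.8742e-10 = 1.76453e-08
Multiply by the mixture weights:
  w_I·p_I = 0.36 × 0.295279 = 0.1063
  w_II·p_II = 0.08 × 0.258104 = 0.0206483
  w_III·p_III = 0.38 × 0.236046 = 0.0896973
  w_IV·p_IV = 0.18 × 1.76453e-08 = 3.17615e-09
Denominator: 0.1063 + 0.0206483 + 0.0896973 + 3.17615e-09 = 0.216646
So the posterior for Segment I is 0.1063 / 0.216646 ≈ 0.4907.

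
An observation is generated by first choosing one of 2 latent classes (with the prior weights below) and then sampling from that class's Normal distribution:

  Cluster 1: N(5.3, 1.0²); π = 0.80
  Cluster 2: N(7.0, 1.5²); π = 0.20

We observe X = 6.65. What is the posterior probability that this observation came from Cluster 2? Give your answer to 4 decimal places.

0.2875

The responsibility of component k is π_k f_k(x) divided by Σ_j π_j f_j(x).
Normal densities:
  f_1 = (1/(1.0·√(2π)))·exp(−(6.65−5.3)²/(2·1.0²)) = 0.398942·exp(-0.91125) = 0.160383
  f_2 = (1/(1.5·√(2π)))·exp(−(6.65−7.0)²/(2·1.5²)) = 0.265962·exp(-0.02722) = 0.258819
Prior × likelihood for each component:
  π_1·f_1 = 0.80 × 0.160383 = 0.128307
  π_2·f_2 = 0.20 × 0.258819 = 0.0517638
Marginal: 0.128307 + 0.0517638 = 0.18007
So the posterior for Cluster 2 is 0.0517638 / 0.18007 ≈ 0.2875.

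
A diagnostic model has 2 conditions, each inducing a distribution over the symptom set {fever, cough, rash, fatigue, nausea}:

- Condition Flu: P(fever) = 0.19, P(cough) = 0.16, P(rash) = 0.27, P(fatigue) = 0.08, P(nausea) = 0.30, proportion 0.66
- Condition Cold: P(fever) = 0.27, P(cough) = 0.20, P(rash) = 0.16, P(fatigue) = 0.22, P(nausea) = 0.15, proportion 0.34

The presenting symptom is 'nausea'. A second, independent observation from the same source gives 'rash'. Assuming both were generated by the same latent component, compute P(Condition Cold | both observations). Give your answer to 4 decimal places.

0.1324

P(component k | x) = π_k·f_k(x) / marginal(x), where marginal(x) = Σ_j π_j·f_j(x).
Since both observations come from the same component, the likelihood for component k is f_k(x₁)·f_k(x₂).
  f_Flu = [0.3] × [0.27] = 0.081
  f_Cold = [0.15] × [0.16] = 0.024
Weight by the priors:
  π_Flu·f_Flu = 0.66 × 0.081 = 0.05346
  π_Cold·f_Cold = 0.34 × 0.024 = 0.00816
Denominator: 0.05346 + 0.00816 = 0.06162
P(Condition Cold | x₁, x₂) ≈ 0.1324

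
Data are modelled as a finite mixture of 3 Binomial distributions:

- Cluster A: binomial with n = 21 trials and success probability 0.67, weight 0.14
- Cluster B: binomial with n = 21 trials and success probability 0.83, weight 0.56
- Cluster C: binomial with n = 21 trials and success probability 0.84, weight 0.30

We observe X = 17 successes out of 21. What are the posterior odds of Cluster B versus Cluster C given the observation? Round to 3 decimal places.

Since P(k|x) ∝ π_k f_k(x), the posterior odds are π_i f_i(x) / (π_j f_j(x)).
Component likelihoods at x = 17 successes out of 21:
  L_A = 0.0784136
  L_B = 0.210469
  L_C = 0.202438
Posterior odds = (π_B·L_B) / (π_C·L_C) = (0.56·0.210469) / (0.30·0.202438) = 0.117862 / 0.0607314 ≈ 1.941

1.941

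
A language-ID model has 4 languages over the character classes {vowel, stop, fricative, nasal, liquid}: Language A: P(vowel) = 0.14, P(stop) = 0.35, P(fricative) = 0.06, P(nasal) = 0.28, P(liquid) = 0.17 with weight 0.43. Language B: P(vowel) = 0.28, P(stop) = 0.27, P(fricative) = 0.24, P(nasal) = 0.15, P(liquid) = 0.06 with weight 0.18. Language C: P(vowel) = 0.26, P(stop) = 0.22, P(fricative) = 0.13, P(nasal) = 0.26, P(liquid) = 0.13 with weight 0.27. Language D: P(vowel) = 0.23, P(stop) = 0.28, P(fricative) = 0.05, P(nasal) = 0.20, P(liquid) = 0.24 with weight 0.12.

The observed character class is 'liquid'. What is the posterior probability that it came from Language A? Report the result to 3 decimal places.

0.495

The responsibility of component k is π_k f_k(x) divided by Σ_j π_j f_j(x).
Component likelihoods at x = 'liquid':
  L_A = 0.17
  L_B = 0.06
  L_C = 0.13
  L_D = 0.24
Multiply by the mixture weights:
  π_A·L_A = 0.43 × 0.17 = 0.0731
  π_B·L_B = 0.18 × 0.06 = 0.0108
  π_C·L_C = 0.27 × 0.13 = 0.0351
  π_D·L_D = 0.12 × 0.24 = 0.0288
Sum: 0.0731 + 0.0108 + 0.0351 + 0.0288 = 0.1478
So the posterior for Language A is 0.0731 / 0.1478 ≈ 0.495.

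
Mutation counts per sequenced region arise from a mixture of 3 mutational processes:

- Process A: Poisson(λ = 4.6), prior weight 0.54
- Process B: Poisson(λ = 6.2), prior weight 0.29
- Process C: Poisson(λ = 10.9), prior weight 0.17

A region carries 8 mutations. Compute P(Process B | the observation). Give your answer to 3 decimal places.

0.429

Posterior ∝ prior × likelihood, so P(k | x) ∝ P(Z=k) f_k(x); normalise over all components.
Component likelihoods at x = 8 mutations:
  L_A = 0.049979
  L_B = 0.109897
  L_C = 0.0912182
Prior × likelihood for each component:
  P(Z=A)·L_A = 0.54 × 0.049979 = 0.0269887
  P(Z=B)·L_B = 0.29 × 0.109897 = 0.0318702
  P(Z=C)·L_C = 0.17 × 0.0912182 = 0.0155071
Normaliser: 0.0269887 + 0.0318702 + 0.0155071 = 0.074366
P(Process B | data) = 0.0318702 / 0.074366 ≈ 0.429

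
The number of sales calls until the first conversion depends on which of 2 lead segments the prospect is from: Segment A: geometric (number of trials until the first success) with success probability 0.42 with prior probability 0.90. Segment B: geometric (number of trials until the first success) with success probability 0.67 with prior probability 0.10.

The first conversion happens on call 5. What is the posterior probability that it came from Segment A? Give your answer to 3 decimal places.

0.982

P(component k | x) = w_k·f_k(x) / marginal(x), where marginal(x) = Σ_j w_j·f_j(x).
Evaluate each component's likelihood at the observed value:
  L_A = 0.42·(1−0.42)^4 = 0.42·0.113165 = 0.0475293
  L_B = 0.67·(1−0.67)^4 = 0.67·0.0118592 = 0.00794567
Prior × likelihood for each component:
  w_A·L_A = 0.90 × 0.0475293 = 0.0427764
  w_B·L_B = 0.10 × 0.00794567 = 0.000794567
Normaliser: 0.0427764 + 0.000794567 = 0.0435709
So the posterior for Segment A is 0.0427764 / 0.0435709 ≈ 0.982.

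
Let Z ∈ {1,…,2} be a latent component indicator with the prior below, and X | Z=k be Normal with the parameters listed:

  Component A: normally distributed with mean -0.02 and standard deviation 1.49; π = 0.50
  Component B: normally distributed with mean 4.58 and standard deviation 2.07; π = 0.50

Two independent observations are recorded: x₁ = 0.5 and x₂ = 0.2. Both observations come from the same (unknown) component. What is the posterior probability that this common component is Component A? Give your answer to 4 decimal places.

The responsibility of component k is π_k f_k(x) divided by Σ_j π_j f_j(x).
Since both observations come from the same component, the likelihood for component k is f_k(x₁)·f_k(x₂).
  p_A = [0.251928] × [0.264844] = 0.0667215
  p_B = [0.0276277] × [0.0205459] = 0.000567637
Prior × likelihood for each component:
  π_A·p_A = 0.50 × 0.0667215 = 0.0333608
  π_B·p_B = 0.50 × 0.000567637 = 0.000283818
Denominator: 0.0333608 + 0.000283818 = 0.0336446
P(Component A | x) ≈ 0.9916

0.9916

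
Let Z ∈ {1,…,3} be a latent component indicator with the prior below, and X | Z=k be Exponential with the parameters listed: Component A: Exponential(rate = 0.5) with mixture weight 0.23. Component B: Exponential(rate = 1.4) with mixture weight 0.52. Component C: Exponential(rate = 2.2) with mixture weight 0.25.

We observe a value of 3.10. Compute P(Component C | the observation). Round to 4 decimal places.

P(component k | x) = π_k·f_k(x) / marginal(x), where marginal(x) = Σ_j π_j·f_j(x).
Component likelihoods at x = 3.10:
  f_A = 0.5·e^(−0.5·3.10) = 0.5·e^(−1.5500) = 0.106124
  f_B = 1.4·e^(−1.4·3.10) = 1.4·e^(−4.3400) = 0.0182511
  f_C = 2.2·e^(−2.2·3.10) = 2.2·e^(−6.8200) = 0.00240179
Unnormalised posteriors:
  π_A·f_A = 0.23 × 0.106124 = 0.0244085
  π_B·f_B = 0.52 × 0.0182511 = 0.00949059
  π_C·f_C = 0.25 × 0.00240179 = 0.000600447
Denominator: 0.0244085 + 0.00949059 + 0.000600447 = 0.0344996
So the posterior for Component C is 0.000600447 / 0.0344996 ≈ 0.0174.

0.0174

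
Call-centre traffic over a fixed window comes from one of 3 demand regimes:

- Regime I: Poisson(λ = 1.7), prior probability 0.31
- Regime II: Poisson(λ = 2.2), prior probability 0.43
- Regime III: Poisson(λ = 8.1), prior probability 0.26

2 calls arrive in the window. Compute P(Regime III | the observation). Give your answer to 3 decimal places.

Apply Bayes' rule: the posterior for each component is proportional to its prior times its likelihood at x.
Poisson probabilities:
  f_I = e^(−1.7)·1.7^2/2! = 0.263978
  f_II = e^(−2.2)·2.2^2/2! = 0.268144
  f_III = e^(−8.1)·8.1^2/2! = 0.0099576
Multiply by the mixture weights:
  P(Z=I)·f_I = 0.31 × 0.263978 = 0.0818331
  P(Z=II)·f_II = 0.43 × 0.268144 = 0.115302
  P(Z=III)·f_III = 0.26 × 0.0099576 = 0.00258898
Evidence: 0.0818331 + 0.115302 + 0.00258898 = 0.199724
Responsibility of Regime III: 0.00258898 / 0.199724 ≈ 0.013

0.013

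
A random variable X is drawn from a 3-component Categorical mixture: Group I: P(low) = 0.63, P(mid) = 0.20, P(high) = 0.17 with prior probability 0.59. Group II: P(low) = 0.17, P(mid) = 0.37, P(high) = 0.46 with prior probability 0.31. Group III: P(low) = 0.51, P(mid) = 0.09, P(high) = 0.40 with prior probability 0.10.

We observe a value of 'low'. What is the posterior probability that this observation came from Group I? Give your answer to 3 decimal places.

P(component k | x) = w_k·f_k(x) / marginal(x), where marginal(x) = Σ_j w_j·f_j(x).
Component likelihoods at x = 'low':
  L_I = 0.63
  L_II = 0.17
  L_III = 0.51
Prior × likelihood for each component:
  w_I·L_I = 0.59 × 0.63 = 0.3717
  w_II·L_II = 0.31 × 0.17 = 0.0527
  w_III·L_III = 0.10 × 0.51 = 0.051
Evidence: 0.3717 + 0.0527 + 0.051 = 0.4754
P(Group I | the observation) ≈ 0.782

0.782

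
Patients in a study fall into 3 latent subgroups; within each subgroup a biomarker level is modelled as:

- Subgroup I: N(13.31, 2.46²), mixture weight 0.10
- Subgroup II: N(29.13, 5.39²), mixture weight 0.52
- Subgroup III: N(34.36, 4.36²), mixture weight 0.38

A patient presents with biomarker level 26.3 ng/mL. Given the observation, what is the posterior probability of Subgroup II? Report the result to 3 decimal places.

Apply Bayes' rule: the posterior for each component is proportional to its prior times its likelihood at x.
Evaluate each component's likelihood at the observed value:
  L_I = (1/(2.46·√(2π)))·exp(−(26.3−13.31)²/(2·2.46²)) = 0.162172·exp(-13.94178) = 1.42935e-07
  L_II = (1/(5.39·√(2π)))·exp(−(26.3−29.13)²/(2·5.39²)) = 0.074015·exp(-0.13784) = 0.0644851
  L_III = (1/(4.36·√(2π)))·exp(−(26.3−34.36)²/(2·4.36²)) = 0.091501·exp(-1.70871) = 0.0165708
Multiply by the mixture weights:
  w_I·L_I = 0.10 × 1.42935e-07 = 1.42935e-08
  w_II·L_II = 0.52 × 0.0644851 = 0.0335323
  w_III·L_III = 0.38 × 0.0165708 = 0.00629689
Denominator: 1.42935e-08 + 0.0335323 + 0.00629689 = 0.0398292
P(Subgroup II | data) ≈ 0.842

0.842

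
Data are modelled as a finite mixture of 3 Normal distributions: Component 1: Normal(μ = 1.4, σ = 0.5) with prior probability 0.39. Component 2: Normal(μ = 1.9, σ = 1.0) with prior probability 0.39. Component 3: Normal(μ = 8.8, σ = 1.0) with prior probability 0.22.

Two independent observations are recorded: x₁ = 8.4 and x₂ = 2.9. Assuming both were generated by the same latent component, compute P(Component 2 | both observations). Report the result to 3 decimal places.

Posterior ∝ prior × likelihood, so P(k | x) ∝ π_k f_k(x); normalise over all components.
Since both observations come from the same component, the likelihood for component k is f_k(x₁)·f_k(x₂).
  f_1 = [(1/(0.5·√(2π)))·exp(−(8.4−1.4)²/(2·0.5²)) = 0.797885·exp(-98.00000) = 2.19321e-43] × [0.0088637] = 1.944e-45
  f_2 = [(1/(1.0·√(2π)))·exp(−(8.4−1.9)²/(2·1.0²)) = 0.398942·exp(-21.12500) = 2.66956e-10] × [0.241971] = 6.45955e-11
  f_3 = [(1/(1.0·√(2π)))·exp(−(8.4−8.8)²/(2·1.0²)) = 0.398942·exp(-0.08000) = 0.36827] × [1.10158e-08] = 4.05678e-09
Multiply by the mixture weights:
  π_1·f_1 = 0.39 × 1.944e-45 = 7.58159e-46
  π_2·f_2 = 0.39 × 6.45955e-11 = 2.51922e-11
  π_3·f_3 = 0.22 × 4.05678e-09 = 8.92491e-10
Normaliser: 7.58159e-46 + 2.51922e-11 + 8.92491e-10 = 9.17683e-10
P(Component 2 | x) = 2.51922e-11 / 9.17683e-10 ≈ 0.027

0.027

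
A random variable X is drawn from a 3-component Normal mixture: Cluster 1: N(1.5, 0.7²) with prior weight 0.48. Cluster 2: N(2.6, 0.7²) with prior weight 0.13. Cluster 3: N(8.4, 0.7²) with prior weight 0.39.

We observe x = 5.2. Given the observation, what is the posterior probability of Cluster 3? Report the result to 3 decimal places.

0.079

Posterior ∝ prior × likelihood, so P(k | x) ∝ P(Z=k) f_k(x); normalise over all components.
Component likelihoods at x = 5.2:
  p_1 = (1/(0.7·√(2π)))·exp(−(5.2−1.5)²/(2·0.7²)) = 0.569918·exp(-13.96939) = 4.88634e-07
  p_2 = (1/(0.7·√(2π)))·exp(−(5.2−2.6)²/(2·0.7²)) = 0.569918·exp(-6.89796) = 0.000575528
  p_3 = (1/(0.7·√(2π)))·exp(−(5.2−8.4)²/(2·0.7²)) = 0.569918·exp(-10.44898) = 1.6515e-05
Prior × likelihood for each component:
  P(Z=1)·p_1 = 0.48 × 4.88634e-07 = 2.34544e-07
  P(Z=2)·p_2 = 0.13 × 0.000575528 = 7.48186e-05
  P(Z=3)·p_3 = 0.39 × 1.6515e-05 = 6.44084e-06
Normaliser: 2.34544e-07 + 7.48186e-05 + 6.44084e-06 = 8.1494e-05
So the posterior for Cluster 3 is 6.44084e-06 / 8.1494e-05 ≈ 0.079.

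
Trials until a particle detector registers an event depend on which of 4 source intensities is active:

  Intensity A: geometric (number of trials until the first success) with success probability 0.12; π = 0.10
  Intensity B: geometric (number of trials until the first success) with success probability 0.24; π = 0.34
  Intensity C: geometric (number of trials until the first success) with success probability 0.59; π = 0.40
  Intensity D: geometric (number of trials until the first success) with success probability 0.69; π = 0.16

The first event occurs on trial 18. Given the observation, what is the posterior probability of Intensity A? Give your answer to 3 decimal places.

Apply Bayes' rule: the posterior for each component is proportional to its prior times its likelihood at x.
Geometric probabilities:
  f_A = 0.12·(1−0.12)^17 = 0.12·0.113817 = 0.013658
  f_B = 0.24·(1−0.24)^17 = 0.24·0.00941523 = 0.00225966
  f_C = 0.59·(1−0.59)^17 = 0.59·2.61412e-07 = 1.54233e-07
  f_D = 0.69·(1−0.69)^17 = 0.69·2.25501e-09 = 1.55596e-09
Unnormalised posteriors:
  π_A·f_A = 0.10 × 0.013658 = 0.0013658
  π_B·f_B = 0.34 × 0.00225966 = 0.000768283
  π_C·f_C = 0.40 × 1.54233e-07 = 6.16932e-08
  π_D·f_D = 0.16 × 1.55596e-09 = 2.48953e-10
Denominator: 0.0013658 + 0.000768283 + 6.16932e-08 + 2.48953e-10 = 0.00213414
P(Intensity A | data) ≈ 0.640

0.640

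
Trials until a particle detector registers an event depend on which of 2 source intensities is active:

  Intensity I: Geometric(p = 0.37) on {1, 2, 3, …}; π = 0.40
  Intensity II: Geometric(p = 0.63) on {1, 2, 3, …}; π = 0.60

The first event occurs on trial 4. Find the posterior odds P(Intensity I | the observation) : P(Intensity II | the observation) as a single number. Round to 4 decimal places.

The posterior odds equal the prior odds times the likelihood ratio: (π_i/π_j)·(f_i(x)/f_j(x)).
Geometric probabilities:
  p_I = 0.0925174
  p_II = 0.0319114
0.037007 / 0.0191468 ≈ 1.9328

1.9328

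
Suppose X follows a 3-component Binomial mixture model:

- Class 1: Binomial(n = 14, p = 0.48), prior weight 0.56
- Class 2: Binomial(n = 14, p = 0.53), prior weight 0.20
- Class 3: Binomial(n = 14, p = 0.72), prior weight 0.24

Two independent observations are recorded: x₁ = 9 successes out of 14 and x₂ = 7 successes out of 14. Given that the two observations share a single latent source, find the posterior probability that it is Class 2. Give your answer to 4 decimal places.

The responsibility of component k is w_k f_k(x) divided by Σ_j w_j f_j(x).
Since both observations come from the same component, the likelihood for component k is f_k(x₁)·f_k(x₂).
  f_1 = [C(14,9)·0.48^9·0.52^5 = 2002·0.00135261·0.0380204 = 0.102956] × [0.207138] = 0.0213261
  f_2 = [C(14,9)·0.53^9·0.47^5 = 2002·0.00329976·0.0229345 = 0.151508] × [0.204251] = 0.0309456
  f_3 = [C(14,9)·0.72^9·0.28^5 = 2002·0.0519987·0.00172104 = 0.179162] × [0.0464495] = 0.008322
Weight by the priors:
  w_1·f_1 = 0.56 × 0.0213261 = 0.0119426
  w_2·f_2 = 0.20 × 0.0309456 = 0.00618913
  w_3·f_3 = 0.24 × 0.008322 = 0.00199728
Evidence: 0.0119426 + 0.00618913 + 0.00199728 = 0.020129
Responsibility of Class 2: 0.00618913 / 0.020129 ≈ 0.3075

0.3075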